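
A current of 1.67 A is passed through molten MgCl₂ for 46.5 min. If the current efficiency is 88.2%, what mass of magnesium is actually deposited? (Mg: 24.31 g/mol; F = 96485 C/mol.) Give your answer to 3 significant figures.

0.518 g

Q = 1.67 × 2790 = 4659 C
n(e⁻) = 4659 / 96485 = 0.04829 mol
Mg²⁺ + 2e⁻ → Mg, so theoretical m(Mg) = 0.02415 × 24.31 = 0.5871 g
Actual mass = 88.2% × 0.5871 = 0.518 g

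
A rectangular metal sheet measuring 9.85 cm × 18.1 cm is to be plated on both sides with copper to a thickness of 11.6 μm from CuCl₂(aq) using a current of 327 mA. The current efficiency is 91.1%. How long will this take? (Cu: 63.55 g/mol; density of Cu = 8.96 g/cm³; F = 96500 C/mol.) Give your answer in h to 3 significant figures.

Plated area = 2 × 9.85 × 18.1 = 356.6 cm²
Volume = 356.6 × 11.6×10⁻⁴ cm = 0.4137 cm³
m(Cu) = 0.4137 × 8.96 = 3.707 g
n(Cu) = 3.707 / 63.55 = 0.05833 mol; n(e⁻) = 2 × 0.05833 = 0.1167 mol
Q = 0.1167 × 96500 / 0.911 = 12360 C
t = 12360 / 0.327 = 37800 s = 10.5 h

10.5 h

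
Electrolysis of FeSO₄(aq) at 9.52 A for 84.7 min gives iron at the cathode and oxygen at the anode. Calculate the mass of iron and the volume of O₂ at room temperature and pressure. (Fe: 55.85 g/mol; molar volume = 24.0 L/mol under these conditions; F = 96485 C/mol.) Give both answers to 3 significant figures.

14.0 g Fe; 3.01 L O₂

Q = 9.52 × 5082 = 48380 C; n(e⁻) = 48380 / 96485 = 0.5014 mol
Cathode: Fe²⁺ + 2e⁻ → Fe → n(Fe) = 0.5014/2 = 0.2507 mol → 14.0 g
Anode: 2H₂O → O₂ + 4H⁺ + 4e⁻ → n(O₂) = 0.5014/4 = 0.1254 mol → 3.01 L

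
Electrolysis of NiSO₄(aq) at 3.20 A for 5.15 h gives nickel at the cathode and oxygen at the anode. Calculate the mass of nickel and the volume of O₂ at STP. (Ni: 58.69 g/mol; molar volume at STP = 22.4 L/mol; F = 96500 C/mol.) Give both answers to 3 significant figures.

Q = 3.20 × 18540 = 59330 C; n(e⁻) = 59330 / 96500 = 0.6148 mol
Cathode: Ni²⁺ + 2e⁻ → Ni → n(Ni) = 0.6148/2 = 0.3074 mol → 18.0 g
Anode: 2H₂O → O₂ + 4H⁺ + 4e⁻ → n(O₂) = 0.6148/4 = 0.1537 mol → 3.44 L

18.0 g Ni; 3.44 L O₂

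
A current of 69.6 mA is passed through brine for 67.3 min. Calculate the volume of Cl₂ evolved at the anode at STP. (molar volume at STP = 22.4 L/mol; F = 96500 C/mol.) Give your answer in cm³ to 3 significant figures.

Charge passed = 0.0696 × 4038 = 281.0 C
Moles of electrons = 281.0 / 96500 = 0.002912 mol
2Cl⁻ → Cl₂ + 2e⁻, so n(Cl₂) = 0.002912 / 2 = 0.001456 mol
V = 0.001456 × 22.4 = 0.03261 L
= 32.6 cm³

32.6 cm³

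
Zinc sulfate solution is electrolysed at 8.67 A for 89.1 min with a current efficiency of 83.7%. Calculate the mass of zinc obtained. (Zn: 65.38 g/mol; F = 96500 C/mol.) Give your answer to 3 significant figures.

13.1 g

Q = 8.67 × 5346 = 46350 C
n(e⁻) = 46350 / 96500 = 0.4803 mol
Zn²⁺ + 2e⁻ → Zn, so theoretical m(Zn) = 0.2402 × 65.38 = 15.70 g
Actual mass = 83.7% × 15.70 = 13.1 g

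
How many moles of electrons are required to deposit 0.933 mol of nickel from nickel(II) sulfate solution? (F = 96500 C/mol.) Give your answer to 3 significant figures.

1.87 mol

Ni²⁺ + 2e⁻ → Ni, so n(e⁻) = 2 × 0.933 = 1.866 mol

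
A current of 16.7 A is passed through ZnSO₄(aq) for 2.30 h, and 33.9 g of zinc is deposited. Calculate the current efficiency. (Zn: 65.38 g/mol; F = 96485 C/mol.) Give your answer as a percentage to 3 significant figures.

72.4%

Q = 16.7 × 8280 = 1.383×10^5 C
n(e⁻) = 1.383×10^5 / 96485 = 1.433 mol
Zn²⁺ + 2e⁻ → Zn, so theoretical n(Zn) = 0.7165 mol → 46.84 g
Efficiency = 33.9 / 46.84 = 0.7237 = 72.4%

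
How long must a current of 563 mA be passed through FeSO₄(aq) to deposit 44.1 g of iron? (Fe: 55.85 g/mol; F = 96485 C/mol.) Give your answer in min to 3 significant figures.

4510 min

n(Fe) = 44.1 / 55.85 = 0.7896 mol
Fe²⁺ + 2e⁻ → Fe, so n(e⁻) = 2 × 0.7896 = 1.579 mol
Q = 1.579 × 96485 = 1.523×10^5 C
t = Q / I = 1.523×10^5 / 0.563 = 2.705×10^5 s = 4510 min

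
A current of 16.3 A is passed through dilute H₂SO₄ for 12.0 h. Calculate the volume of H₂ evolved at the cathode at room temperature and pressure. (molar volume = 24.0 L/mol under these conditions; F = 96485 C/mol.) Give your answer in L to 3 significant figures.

87.6 L

Q = It = 16.3 × 43200 = 7.042×10^5 C
n(e⁻) = 7.042×10^5 / 96485 = 7.299 mol
2H⁺ + 2e⁻ → H₂, so n(H₂) = 7.299 / 2 = 3.650 mol
V = 3.650 × 24.0 = 87.60 L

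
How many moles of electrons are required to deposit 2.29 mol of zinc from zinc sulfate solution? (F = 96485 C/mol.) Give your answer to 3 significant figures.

Zn²⁺ + 2e⁻ → Zn, so n(e⁻) = 2 × 2.29 = 4.580 mol

4.58 mol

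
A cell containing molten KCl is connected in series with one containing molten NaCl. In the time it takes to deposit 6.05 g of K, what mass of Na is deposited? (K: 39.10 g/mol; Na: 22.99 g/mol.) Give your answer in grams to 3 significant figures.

n(K) = 6.05 / 39.10 = 0.1547 mol
K⁺ + e⁻ → K, so n(e⁻) = 0.1547 mol
Since the cells are in series, n(e⁻) in the Na cell is also 0.1547 mol.
Na⁺ + e⁻ → Na, so n(Na) = 0.1547 mol
m(Na) = 0.1547 × 22.99 = 3.56 g

3.56 g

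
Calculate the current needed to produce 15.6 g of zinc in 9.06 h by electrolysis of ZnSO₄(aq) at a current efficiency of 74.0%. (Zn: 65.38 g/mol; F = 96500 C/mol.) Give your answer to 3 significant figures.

1.91 A

n(Zn) = 15.6 / 65.38 = 0.2386 mol
Zn²⁺ + 2e⁻ → Zn, so n(e⁻) = 2 × 0.2386 = 0.4772 mol
Q = 0.4772 × 96500 / 0.740 = 62230 C
I = Q / t = 62230 / 32616 s = 1.91 A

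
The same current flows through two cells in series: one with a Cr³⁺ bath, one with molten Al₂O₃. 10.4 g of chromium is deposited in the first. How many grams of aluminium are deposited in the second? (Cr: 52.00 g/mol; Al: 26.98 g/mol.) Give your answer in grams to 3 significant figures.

5.40 g

n(Cr) = 10.4 / 52.00 = 0.2000 mol
Cr³⁺ + 3e⁻ → Cr, so n(e⁻) = 3 × 0.2000 = 0.6000 mol
Same current for the same time ⇒ same n(e⁻) = 0.6000 mol in both cells.
Al³⁺ + 3e⁻ → Al, so n(Al) = 0.6000 / 3 = 0.2000 mol
m(Al) = 0.2000 × 26.98 = 5.40 g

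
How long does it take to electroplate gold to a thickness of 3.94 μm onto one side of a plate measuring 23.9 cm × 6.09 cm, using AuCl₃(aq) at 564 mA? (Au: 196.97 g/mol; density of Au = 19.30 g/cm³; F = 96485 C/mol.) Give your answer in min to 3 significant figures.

Plated area = 23.9 × 6.09 = 145.6 cm²
Volume = 145.6 × 3.94×10⁻⁴ cm = 0.05737 cm³
m(Au) = 0.05737 × 19.30 = 1.107 g
n(Au) = 1.107 / 196.97 = 0.005620 mol; n(e⁻) = 3 × 0.005620 = 0.01686 mol
Q = 0.01686 × 96485 = 1627 C
t = 1627 / 0.564 = 2885 s = 48.1 min

48.1 min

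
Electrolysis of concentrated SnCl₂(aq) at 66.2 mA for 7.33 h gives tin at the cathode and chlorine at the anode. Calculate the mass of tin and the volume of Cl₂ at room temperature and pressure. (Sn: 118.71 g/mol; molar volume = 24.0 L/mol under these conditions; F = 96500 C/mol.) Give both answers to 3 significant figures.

Q = 0.0662 × 26388 = 1747 C; n(e⁻) = 1747 / 96500 = 0.01810 mol
Cathode: Sn²⁺ + 2e⁻ → Sn → n(Sn) = 0.01810/2 = 0.009050 mol → 1.07 g
Anode: 2Cl⁻ → Cl₂ + 2e⁻ → n(Cl₂) = 0.01810/2 = 0.009050 mol → 0.217 L

1.07 g Sn; 0.217 L Cl₂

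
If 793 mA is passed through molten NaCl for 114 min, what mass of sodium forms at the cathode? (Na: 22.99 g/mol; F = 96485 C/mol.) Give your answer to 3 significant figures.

Charge passed = 0.793 × 6840 = 5424 C
n(e⁻) = Q/F = 5424/96485 = 0.05622 mol
Na⁺ + e⁻ → Na, so n(Na) = 0.05622 mol
m = 0.05622 × 22.99 = 1.29 g

1.29 g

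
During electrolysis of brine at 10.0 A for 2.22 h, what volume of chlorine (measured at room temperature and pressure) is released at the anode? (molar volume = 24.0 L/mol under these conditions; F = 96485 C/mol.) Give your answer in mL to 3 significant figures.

9940 mL

Q = 10.0 A × 7992 s = 79920 C
Moles of electrons = 79920 / 96485 = 0.8283 mol
2Cl⁻ → Cl₂ + 2e⁻, so n(Cl₂) = 0.8283 / 2 = 0.4142 mol
V = 0.4142 × 24.0 = 9.941 L
= 9940 mL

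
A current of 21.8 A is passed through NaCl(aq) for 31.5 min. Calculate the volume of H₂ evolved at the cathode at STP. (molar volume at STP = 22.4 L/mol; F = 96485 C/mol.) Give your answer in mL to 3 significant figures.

Q = It = 21.8 × 1890 = 41200 C
n(e⁻) = 41200 / 96485 = 0.4270 mol
2H⁺ + 2e⁻ → H₂, so n(H₂) = 0.4270 / 2 = 0.2135 mol
V = 0.2135 × 22.4 = 4.782 L
= 4780 mL

4780 mL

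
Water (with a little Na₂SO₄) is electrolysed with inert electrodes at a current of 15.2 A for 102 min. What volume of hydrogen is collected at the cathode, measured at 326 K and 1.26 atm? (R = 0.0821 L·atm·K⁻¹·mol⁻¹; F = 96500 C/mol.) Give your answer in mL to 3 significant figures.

10200 mL

Q = It = 15.2 × 6120 = 93020 C
n(e⁻) = Q/F = 93020/96500 = 0.9639 mol
2H⁺ + 2e⁻ → H₂, so n(H₂) = 0.9639 / 2 = 0.4820 mol
V = nRT/P = 0.4820 × 0.0821 × 326 / 1.26 = 10.24 L
= 10200 mL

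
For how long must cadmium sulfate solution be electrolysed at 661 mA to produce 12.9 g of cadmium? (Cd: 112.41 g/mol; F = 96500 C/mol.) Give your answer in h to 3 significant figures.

n(Cd) = 12.9 / 112.41 = 0.1148 mol
Cd²⁺ + 2e⁻ → Cd, so n(e⁻) = 2 × 0.1148 = 0.2296 mol
Q = 0.2296 × 96500 = 22160 C
t = Q / I = 22160 / 0.661 = 33520 s = 9.31 h

9.31 h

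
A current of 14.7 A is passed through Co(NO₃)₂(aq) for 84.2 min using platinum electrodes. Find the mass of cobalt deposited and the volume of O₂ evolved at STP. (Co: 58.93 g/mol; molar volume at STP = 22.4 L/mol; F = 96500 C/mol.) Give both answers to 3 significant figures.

Q = 14.7 × 5052 = 74260 C; n(e⁻) = 74260 / 96500 = 0.7695 mol
Cathode: Co²⁺ + 2e⁻ → Co → n(Co) = 0.7695/2 = 0.3848 mol → 22.7 g
Anode: 2H₂O → O₂ + 4H⁺ + 4e⁻ → n(O₂) = 0.7695/4 = 0.1924 mol → 4.31 L

22.7 g Co; 4.31 L O₂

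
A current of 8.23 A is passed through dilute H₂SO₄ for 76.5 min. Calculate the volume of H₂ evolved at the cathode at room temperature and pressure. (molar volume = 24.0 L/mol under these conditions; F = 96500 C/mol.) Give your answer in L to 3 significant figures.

Q = 8.23 A × 4590 s = 37780 C
n(e⁻) = 37780 / 96500 = 0.3915 mol
2H⁺ + 2e⁻ → H₂, so n(H₂) = 0.3915 / 2 = 0.1958 mol
V = 0.1958 × 24.0 = 4.699 L

4.70 L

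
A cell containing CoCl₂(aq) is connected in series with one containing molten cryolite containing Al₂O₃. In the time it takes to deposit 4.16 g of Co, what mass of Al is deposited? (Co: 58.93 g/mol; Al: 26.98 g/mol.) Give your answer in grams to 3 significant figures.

n(Co) = 4.16 / 58.93 = 0.07059 mol
Co²⁺ + 2e⁻ → Co, so n(e⁻) = 2 × 0.07059 = 0.1412 mol
Same current for the same time ⇒ same n(e⁻) = 0.1412 mol in both cells.
Al³⁺ + 3e⁻ → Al, so n(Al) = 0.1412 / 3 = 0.04707 mol
m(Al) = 0.04707 × 26.98 = 1.27 g

1.27 g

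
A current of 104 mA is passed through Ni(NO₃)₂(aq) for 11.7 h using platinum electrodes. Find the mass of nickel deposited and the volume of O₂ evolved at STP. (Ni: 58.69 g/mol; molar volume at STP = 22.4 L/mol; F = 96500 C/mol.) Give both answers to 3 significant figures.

Q = 0.104 × 42120 = 4380 C; n(e⁻) = 4380 / 96500 = 0.04539 mol
Cathode: Ni²⁺ + 2e⁻ → Ni → n(Ni) = 0.04539/2 = 0.02270 mol → 1.33 g
Anode: 2H₂O → O₂ + 4H⁺ + 4e⁻ → n(O₂) = 0.04539/4 = 0.01135 mol → 0.254 L

1.33 g Ni; 0.254 L O₂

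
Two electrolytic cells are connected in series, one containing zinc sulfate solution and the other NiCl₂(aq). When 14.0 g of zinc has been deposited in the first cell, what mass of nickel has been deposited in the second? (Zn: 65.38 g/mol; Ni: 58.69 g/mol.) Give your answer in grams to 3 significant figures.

12.6 g

n(Zn) = 14.0 / 65.38 = 0.2141 mol
Zn²⁺ + 2e⁻ → Zn, so n(e⁻) = 2 × 0.2141 = 0.4282 mol
In series, the same 0.4282 mol of electrons flows through the second cell.
Ni²⁺ + 2e⁻ → Ni, so n(Ni) = 0.4282 / 2 = 0.2141 mol
m(Ni) = 0.2141 × 58.69 = 12.6 g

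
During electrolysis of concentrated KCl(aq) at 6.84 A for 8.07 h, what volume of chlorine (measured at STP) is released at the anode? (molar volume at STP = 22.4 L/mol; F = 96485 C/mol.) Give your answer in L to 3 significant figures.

23.1 L

Q = It = 6.84 × 29052 = 1.987×10^5 C
n(e⁻) = Q/F = 1.987×10^5/96485 = 2.059 mol
2Cl⁻ → Cl₂ + 2e⁻, so n(Cl₂) = 2.059 / 2 = 1.030 mol
V = 1.030 × 22.4 = 23.07 L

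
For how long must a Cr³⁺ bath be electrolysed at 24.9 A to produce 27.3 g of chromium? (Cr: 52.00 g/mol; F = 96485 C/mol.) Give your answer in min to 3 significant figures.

102 min

n(Cr) = 27.3 / 52.00 = 0.5250 mol
Cr³⁺ + 3e⁻ → Cr, so n(e⁻) = 3 × 0.5250 = 1.575 mol
Q = 1.575 × 96485 = 1.520×10^5 C
t = Q / I = 1.520×10^5 / 24.9 = 6104 s = 102 min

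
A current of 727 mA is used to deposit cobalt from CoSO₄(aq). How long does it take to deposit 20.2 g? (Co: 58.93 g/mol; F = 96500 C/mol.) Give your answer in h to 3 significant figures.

n(Co) = 20.2 / 58.93 = 0.3428 mol
Co²⁺ + 2e⁻ → Co, so n(e⁻) = 2 × 0.3428 = 0.6856 mol
Q = 0.6856 × 96500 = 66160 C
t = Q / I = 66160 / 0.727 = 91000 s = 25.3 h

25.3 h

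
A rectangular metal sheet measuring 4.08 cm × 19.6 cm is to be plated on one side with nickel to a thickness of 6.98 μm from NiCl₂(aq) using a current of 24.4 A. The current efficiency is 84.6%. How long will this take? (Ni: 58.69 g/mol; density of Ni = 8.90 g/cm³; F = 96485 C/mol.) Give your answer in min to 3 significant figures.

1.32 min

Plated area = 4.08 × 19.6 = 79.97 cm²
Volume = 79.97 × 6.98×10⁻⁴ cm = 0.05582 cm³
m(Ni) = 0.05582 × 8.90 = 0.4968 g
n(Ni) = 0.4968 / 58.69 = 0.008465 mol; n(e⁻) = 2 × 0.008465 = 0.01693 mol
Q = 0.01693 × 96485 / 0.846 = 1931 C
t = 1931 / 24.4 = 79.14 s = 1.32 min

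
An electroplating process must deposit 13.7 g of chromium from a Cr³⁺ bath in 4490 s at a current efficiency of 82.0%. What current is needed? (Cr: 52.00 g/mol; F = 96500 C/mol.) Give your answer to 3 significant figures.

20.7 A

n(Cr) = 13.7 / 52.00 = 0.2635 mol
Cr³⁺ + 3e⁻ → Cr, so n(e⁻) = 3 × 0.2635 = 0.7905 mol
Q = 0.7905 × 96500 / 0.820 = 93030 C
I = Q / t = 93030 / 4490 s = 20.7 A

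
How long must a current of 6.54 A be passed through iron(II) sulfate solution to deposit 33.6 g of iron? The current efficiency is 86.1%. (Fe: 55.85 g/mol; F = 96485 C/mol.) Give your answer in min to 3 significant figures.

344 min

n(Fe) = 33.6 / 55.85 = 0.6016 mol
Fe²⁺ + 2e⁻ → Fe, so n(e⁻) = 2 × 0.6016 = 1.203 mol
Q = 1.203 × 96485 / 0.861 = 1.348×10^5 C
t = Q / I = 1.348×10^5 / 6.54 = 20610 s = 344 min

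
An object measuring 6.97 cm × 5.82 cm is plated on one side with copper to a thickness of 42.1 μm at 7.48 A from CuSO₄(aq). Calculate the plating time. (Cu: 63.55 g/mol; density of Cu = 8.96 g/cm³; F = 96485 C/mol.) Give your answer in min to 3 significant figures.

Plated area = 6.97 × 5.82 = 40.57 cm²
Volume = 40.57 × 42.1×10⁻⁴ cm = 0.1708 cm³
m(Cu) = 0.1708 × 8.96 = 1.530 g
n(Cu) = 1.530 / 63.55 = 0.02408 mol; n(e⁻) = 2 × 0.02408 = 0.04816 mol
Q = 0.04816 × 96485 = 4647 C
t = 4647 / 7.48 = 621.3 s = 10.4 min

10.4 min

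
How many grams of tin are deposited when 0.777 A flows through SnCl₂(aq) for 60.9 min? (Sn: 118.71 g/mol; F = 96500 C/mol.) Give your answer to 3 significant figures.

1.75 g

Q = 0.777 A × 3654 s = 2839 C
n(e⁻) = 2839 / 96500 = 0.02942 mol
Sn²⁺ + 2e⁻ → Sn, so n(Sn) = 0.02942 / 2 = 0.01471 mol
m = 0.01471 × 118.71 = 1.75 g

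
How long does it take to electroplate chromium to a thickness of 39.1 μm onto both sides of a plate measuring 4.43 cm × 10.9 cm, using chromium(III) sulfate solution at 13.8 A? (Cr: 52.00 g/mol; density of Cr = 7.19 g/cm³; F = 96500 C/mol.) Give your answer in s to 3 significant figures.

Plated area = 2 × 4.43 × 10.9 = 96.57 cm²
Volume = 96.57 × 39.1×10⁻⁴ cm = 0.3776 cm³
m(Cr) = 0.3776 × 7.19 = 2.715 g
n(Cr) = 2.715 / 52.00 = 0.05221 mol; n(e⁻) = 3 × 0.05221 = 0.1566 mol
Q = 0.1566 × 96500 = 15110 C
t = 15110 / 13.8 = 1095 s

1100 s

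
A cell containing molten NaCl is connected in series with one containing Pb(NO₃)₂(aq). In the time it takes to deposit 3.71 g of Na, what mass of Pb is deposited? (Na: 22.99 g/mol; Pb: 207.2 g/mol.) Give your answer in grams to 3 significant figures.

16.7 g

n(Na) = 3.71 / 22.99 = 0.1614 mol
Na⁺ + e⁻ → Na, so n(e⁻) = 0.1614 mol
The cells are in series, so the same charge (and hence the same n(e⁻) = 0.1614 mol) passes through both.
Pb²⁺ + 2e⁻ → Pb, so n(Pb) = 0.1614 / 2 = 0.08070 mol
m(Pb) = 0.08070 × 207.2 = 16.7 g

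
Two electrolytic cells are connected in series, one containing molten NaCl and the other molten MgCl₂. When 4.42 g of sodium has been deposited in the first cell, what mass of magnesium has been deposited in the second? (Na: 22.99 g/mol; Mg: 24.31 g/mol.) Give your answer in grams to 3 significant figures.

2.34 g

n(Na) = 4.42 / 22.99 = 0.1923 mol
Na⁺ + e⁻ → Na, so n(e⁻) = 0.1923 mol
Since the cells are in series, n(e⁻) in the Mg cell is also 0.1923 mol.
Mg²⁺ + 2e⁻ → Mg, so n(Mg) = 0.1923 / 2 = 0.09615 mol
m(Mg) = 0.09615 × 24.31 = 2.34 g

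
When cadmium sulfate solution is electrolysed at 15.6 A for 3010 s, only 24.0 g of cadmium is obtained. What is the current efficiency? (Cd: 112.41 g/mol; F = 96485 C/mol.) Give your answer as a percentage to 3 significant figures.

Q = 15.6 × 3010 = 46960 C
n(e⁻) = 46960 / 96485 = 0.4867 mol
Cd²⁺ + 2e⁻ → Cd, so theoretical n(Cd) = 0.2434 mol → 27.36 g
Efficiency = 24.0 / 27.36 = 0.8772 = 87.7%

87.7%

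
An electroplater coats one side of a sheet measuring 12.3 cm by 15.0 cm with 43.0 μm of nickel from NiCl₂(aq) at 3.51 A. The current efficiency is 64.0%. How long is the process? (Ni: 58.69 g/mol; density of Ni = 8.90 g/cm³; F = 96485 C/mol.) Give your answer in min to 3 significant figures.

Plated area = 12.3 × 15.0 = 184.5 cm²
Volume = 184.5 × 43.0×10⁻⁴ cm = 0.7934 cm³
m(Ni) = 0.7934 × 8.90 = 7.061 g
n(Ni) = 7.061 / 58.69 = 0.1203 mol; n(e⁻) = 2 × 0.1203 = 0.2406 mol
Q = 0.2406 × 96485 / 0.640 = 36270 C
t = 36270 / 3.51 = 10330 s = 172 min

172 min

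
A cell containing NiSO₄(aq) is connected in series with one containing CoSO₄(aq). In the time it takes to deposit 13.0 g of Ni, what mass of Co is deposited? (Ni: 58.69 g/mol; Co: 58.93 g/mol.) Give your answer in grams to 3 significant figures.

n(Ni) = 13.0 / 58.69 = 0.2215 mol
Ni²⁺ + 2e⁻ → Ni, so n(e⁻) = 2 × 0.2215 = 0.4430 mol
The cells are in series, so the same charge (and hence the same n(e⁻) = 0.4430 mol) passes through both.
Co²⁺ + 2e⁻ → Co, so n(Co) = 0.4430 / 2 = 0.2215 mol
m(Co) = 0.2215 × 58.93 = 13.1 g

13.1 g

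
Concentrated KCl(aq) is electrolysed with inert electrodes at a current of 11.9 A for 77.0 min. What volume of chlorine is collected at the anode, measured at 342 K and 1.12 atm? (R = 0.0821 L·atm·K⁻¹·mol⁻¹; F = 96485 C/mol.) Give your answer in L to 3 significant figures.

Q = 11.9 A × 4620 s = 54980 C
n(e⁻) = 54980 / 96485 = 0.5698 mol
2Cl⁻ → Cl₂ + 2e⁻, so n(Cl₂) = 0.5698 / 2 = 0.2849 mol
V = nRT/P = 0.2849 × 0.0821 × 342 / 1.12 = 7.142 L

7.14 L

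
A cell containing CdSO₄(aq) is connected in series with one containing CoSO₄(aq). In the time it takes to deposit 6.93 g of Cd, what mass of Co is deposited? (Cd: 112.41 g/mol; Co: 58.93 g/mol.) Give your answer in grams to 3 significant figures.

n(Cd) = 6.93 / 112.41 = 0.06165 mol
Cd²⁺ + 2e⁻ → Cd, so n(e⁻) = 2 × 0.06165 = 0.1233 mol
The cells are in series, so the same charge (and hence the same n(e⁻) = 0.1233 mol) passes through both.
Co²⁺ + 2e⁻ → Co, so n(Co) = 0.1233 / 2 = 0.06165 mol
m(Co) = 0.06165 × 58.93 = 3.63 g

3.63 g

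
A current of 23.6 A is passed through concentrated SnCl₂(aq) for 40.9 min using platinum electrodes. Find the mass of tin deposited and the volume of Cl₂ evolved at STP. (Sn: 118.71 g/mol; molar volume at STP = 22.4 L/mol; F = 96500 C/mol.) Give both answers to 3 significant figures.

35.6 g Sn; 6.72 L Cl₂

Q = 23.6 × 2454 = 57910 C; n(e⁻) = 57910 / 96500 = 0.6001 mol
Cathode: Sn²⁺ + 2e⁻ → Sn → n(Sn) = 0.6001/2 = 0.3001 mol → 35.6 g
Anode: 2Cl⁻ → Cl₂ + 2e⁻ → n(Cl₂) = 0.6001/2 = 0.3001 mol → 6.72 L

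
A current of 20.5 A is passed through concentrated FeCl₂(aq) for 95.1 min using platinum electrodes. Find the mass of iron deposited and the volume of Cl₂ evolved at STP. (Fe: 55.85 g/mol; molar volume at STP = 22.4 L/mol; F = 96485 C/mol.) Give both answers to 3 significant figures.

33.9 g Fe; 13.6 L Cl₂

Q = 20.5 × 5706 = 1.170×10^5 C; n(e⁻) = 1.170×10^5 / 96485 = 1.213 mol
Cathode: Fe²⁺ + 2e⁻ → Fe → n(Fe) = 1.213/2 = 0.6065 mol → 33.9 g
Anode: 2Cl⁻ → Cl₂ + 2e⁻ → n(Cl₂) = 1.213/2 = 0.6065 mol → 13.6 L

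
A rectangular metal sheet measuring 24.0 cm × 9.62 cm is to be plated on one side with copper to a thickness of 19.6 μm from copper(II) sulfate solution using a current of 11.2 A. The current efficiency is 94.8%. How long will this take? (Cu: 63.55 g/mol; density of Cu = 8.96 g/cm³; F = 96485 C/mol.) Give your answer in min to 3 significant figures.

19.3 min

Plated area = 24.0 × 9.62 = 230.9 cm²
Volume = 230.9 × 19.6×10⁻⁴ cm = 0.4526 cm³
m(Cu) = 0.4526 × 8.96 = 4.055 g
n(Cu) = 4.055 / 63.55 = 0.06381 mol; n(e⁻) = 2 × 0.06381 = 0.1276 mol
Q = 0.1276 × 96485 / 0.948 = 12990 C
t = 12990 / 11.2 = 1160 s = 19.3 min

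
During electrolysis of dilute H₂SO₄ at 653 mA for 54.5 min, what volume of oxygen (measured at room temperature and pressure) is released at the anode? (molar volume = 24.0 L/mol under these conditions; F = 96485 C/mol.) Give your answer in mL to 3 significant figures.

Q = It = 0.653 × 3270 = 2135 C
n(e⁻) = Q/F = 2135/96485 = 0.02213 mol
2H₂O → O₂ + 4H⁺ + 4e⁻, so n(O₂) = 0.02213 / 4 = 0.005533 mol
V = 0.005533 × 24.0 = 0.1328 L
= 133 mL

133 mL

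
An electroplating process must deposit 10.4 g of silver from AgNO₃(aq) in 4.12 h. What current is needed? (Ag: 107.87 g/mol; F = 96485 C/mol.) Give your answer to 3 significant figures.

n(Ag) = 10.4 / 107.87 = 0.09641 mol
Ag⁺ + e⁻ → Ag, so n(e⁻) = 0.09641 mol
Q = 0.09641 × 96485 = 9302 C
I = Q / t = 9302 / 14832 s = 0.627 A

0.627 A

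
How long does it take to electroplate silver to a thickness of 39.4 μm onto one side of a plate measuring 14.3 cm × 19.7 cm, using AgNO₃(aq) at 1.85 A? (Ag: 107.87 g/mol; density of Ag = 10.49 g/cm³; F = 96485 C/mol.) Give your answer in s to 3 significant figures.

5630 s

Plated area = 14.3 × 19.7 = 281.7 cm²
Volume = 281.7 × 39.4×10⁻⁴ cm = 1.110 cm³
m(Ag) = 1.110 × 10.49 = 11.64 g
n(Ag) = 11.64 / 107.87 = 0.1079 mol; n(e⁻) = 0.1079 mol
Q = 0.1079 × 96485 = 10410 C
t = 10410 / 1.85 = 5627 s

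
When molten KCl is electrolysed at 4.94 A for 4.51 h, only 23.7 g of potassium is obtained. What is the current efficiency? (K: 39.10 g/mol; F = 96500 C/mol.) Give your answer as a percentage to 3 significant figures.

Q = 4.94 × 16236 = 80210 C
n(e⁻) = 80210 / 96500 = 0.8312 mol
K⁺ + e⁻ → K, so theoretical n(K) = 0.8312 mol → 32.50 g
Efficiency = 23.7 / 32.50 = 0.7292 = 72.9%

72.9%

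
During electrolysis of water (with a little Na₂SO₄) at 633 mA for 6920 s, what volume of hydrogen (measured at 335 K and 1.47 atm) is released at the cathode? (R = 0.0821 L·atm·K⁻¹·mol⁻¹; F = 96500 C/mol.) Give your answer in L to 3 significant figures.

Charge passed = 0.633 × 6920 = 4380 C
n(e⁻) = Q/F = 4380/96500 = 0.04539 mol
2H⁺ + 2e⁻ → H₂, so n(H₂) = 0.04539 / 2 = 0.02270 mol
V = nRT/P = 0.02270 × 0.0821 × 335 / 1.47 = 0.4247 L

0.425 L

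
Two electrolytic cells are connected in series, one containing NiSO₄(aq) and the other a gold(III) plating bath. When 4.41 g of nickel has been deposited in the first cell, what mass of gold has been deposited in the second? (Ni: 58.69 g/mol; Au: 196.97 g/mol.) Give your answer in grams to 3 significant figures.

9.87 g

n(Ni) = 4.41 / 58.69 = 0.07514 mol
Ni²⁺ + 2e⁻ → Ni, so n(e⁻) = 2 × 0.07514 = 0.1503 mol
Same current for the same time ⇒ same n(e⁻) = 0.1503 mol in both cells.
Au³⁺ + 3e⁻ → Au, so n(Au) = 0.1503 / 3 = 0.05010 mol
m(Au) = 0.05010 × 196.97 = 9.87 g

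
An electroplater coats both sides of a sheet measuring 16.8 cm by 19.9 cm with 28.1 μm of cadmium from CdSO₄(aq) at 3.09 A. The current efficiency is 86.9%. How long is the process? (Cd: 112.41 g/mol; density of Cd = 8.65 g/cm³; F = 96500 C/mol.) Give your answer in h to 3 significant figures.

Plated area = 2 × 16.8 × 19.9 = 668.6 cm²
Volume = 668.6 × 28.1×10⁻⁴ cm = 1.879 cm³
m(Cd) = 1.879 × 8.65 = 16.25 g
n(Cd) = 16.25 / 112.41 = 0.1446 mol; n(e⁻) = 2 × 0.1446 = 0.2892 mol
Q = 0.2892 × 96500 / 0.869 = 32110 C
t = 32110 / 3.09 = 10390 s = 2.89 h

2.89 h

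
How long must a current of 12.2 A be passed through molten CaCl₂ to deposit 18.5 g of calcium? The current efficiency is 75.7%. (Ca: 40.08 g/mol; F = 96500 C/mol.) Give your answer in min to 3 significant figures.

n(Ca) = 18.5 / 40.08 = 0.4616 mol
Ca²⁺ + 2e⁻ → Ca, so n(e⁻) = 2 × 0.4616 = 0.9232 mol
Q = 0.9232 × 96500 / 0.757 = 1.177×10^5 C
t = Q / I = 1.177×10^5 / 12.2 = 9648 s = 161 min

161 min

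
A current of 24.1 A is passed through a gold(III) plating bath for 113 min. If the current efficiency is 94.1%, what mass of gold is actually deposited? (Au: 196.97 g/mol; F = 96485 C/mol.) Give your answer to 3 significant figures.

Q = 24.1 × 6780 = 1.634×10^5 C
n(e⁻) = 1.634×10^5 / 96485 = 1.694 mol
Au³⁺ + 3e⁻ → Au, so theoretical m(Au) = 0.5647 × 196.97 = 111.2 g
Actual mass = 94.1% × 111.2 = 105 g

105 g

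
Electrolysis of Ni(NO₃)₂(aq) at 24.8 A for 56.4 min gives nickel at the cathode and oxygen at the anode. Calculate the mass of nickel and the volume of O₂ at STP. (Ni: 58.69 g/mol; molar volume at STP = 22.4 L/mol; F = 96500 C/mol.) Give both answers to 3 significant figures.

25.5 g Ni; 4.87 L O₂

Q = 24.8 × 3384 = 83920 C; n(e⁻) = 83920 / 96500 = 0.8696 mol
Cathode: Ni²⁺ + 2e⁻ → Ni → n(Ni) = 0.8696/2 = 0.4348 mol → 25.5 g
Anode: 2H₂O → O₂ + 4H⁺ + 4e⁻ → n(O₂) = 0.8696/4 = 0.2174 mol → 4.87 L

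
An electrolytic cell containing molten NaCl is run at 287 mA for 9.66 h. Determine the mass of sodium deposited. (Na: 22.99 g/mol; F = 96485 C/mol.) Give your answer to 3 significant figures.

Q = 0.287 A × 34776 s = 9981 C
n(e⁻) = Q/F = 9981/96485 = 0.1034 mol
Na⁺ + e⁻ → Na, so n(Na) = 0.1034 mol
m = 0.1034 × 22.99 = 2.38 g

2.38 g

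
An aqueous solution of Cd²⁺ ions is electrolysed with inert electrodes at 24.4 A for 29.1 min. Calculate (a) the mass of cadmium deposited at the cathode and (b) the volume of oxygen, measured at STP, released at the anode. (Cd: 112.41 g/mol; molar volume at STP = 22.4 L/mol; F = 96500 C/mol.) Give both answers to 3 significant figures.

24.8 g Cd; 2.47 L O₂

Q = 24.4 × 1746 = 42600 C; n(e⁻) = 42600 / 96500 = 0.4415 mol
Cathode: Cd²⁺ + 2e⁻ → Cd → n(Cd) = 0.4415/2 = 0.2208 mol → 24.8 g
Anode: 2H₂O → O₂ + 4H⁺ + 4e⁻ → n(O₂) = 0.4415/4 = 0.1104 mol → 2.47 L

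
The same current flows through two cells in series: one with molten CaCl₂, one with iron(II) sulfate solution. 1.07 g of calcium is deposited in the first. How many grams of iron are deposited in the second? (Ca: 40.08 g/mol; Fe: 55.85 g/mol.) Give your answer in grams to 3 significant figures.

1.49 g

n(Ca) = 1.07 / 40.08 = 0.02670 mol
Ca²⁺ + 2e⁻ → Ca, so n(e⁻) = 2 × 0.02670 = 0.05340 mol
In series, the same 0.05340 mol of electrons flows through the second cell.
Fe²⁺ + 2e⁻ → Fe, so n(Fe) = 0.05340 / 2 = 0.02670 mol
m(Fe) = 0.02670 × 55.85 = 1.49 g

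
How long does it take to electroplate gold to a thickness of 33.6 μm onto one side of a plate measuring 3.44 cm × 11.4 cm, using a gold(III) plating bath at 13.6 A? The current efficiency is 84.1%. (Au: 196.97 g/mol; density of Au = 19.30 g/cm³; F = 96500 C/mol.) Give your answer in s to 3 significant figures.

327 s

Plated area = 3.44 × 11.4 = 39.22 cm²
Volume = 39.22 × 33.6×10⁻⁴ cm = 0.1318 cm³
m(Au) = 0.1318 × 19.30 = 2.544 g
n(Au) = 2.544 / 196.97 = 0.01292 mol; n(e⁻) = 3 × 0.01292 = 0.03876 mol
Q = 0.03876 × 96500 / 0.841 = 4447 C
t = 4447 / 13.6 = 327.0 s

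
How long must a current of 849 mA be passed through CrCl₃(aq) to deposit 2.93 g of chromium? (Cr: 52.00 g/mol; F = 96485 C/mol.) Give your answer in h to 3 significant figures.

5.34 h

n(Cr) = 2.93 / 52.00 = 0.05635 mol
Cr³⁺ + 3e⁻ → Cr, so n(e⁻) = 3 × 0.05635 = 0.1691 mol
Q = 0.1691 × 96485 = 16320 C
t = Q / I = 16320 / 0.849 = 19220 s = 5.34 h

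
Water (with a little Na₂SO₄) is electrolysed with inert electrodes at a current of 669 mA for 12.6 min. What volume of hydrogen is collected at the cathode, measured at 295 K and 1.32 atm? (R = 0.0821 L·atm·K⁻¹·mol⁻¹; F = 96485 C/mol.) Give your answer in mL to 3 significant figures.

48.1 mL

Charge passed = 0.669 × 756 = 505.8 C
n(e⁻) = 505.8 / 96485 = 0.005242 mol
2H⁺ + 2e⁻ → H₂, so n(H₂) = 0.005242 / 2 = 0.002621 mol
V = nRT/P = 0.002621 × 0.0821 × 295 / 1.32 = 0.04809 L
= 48.1 mL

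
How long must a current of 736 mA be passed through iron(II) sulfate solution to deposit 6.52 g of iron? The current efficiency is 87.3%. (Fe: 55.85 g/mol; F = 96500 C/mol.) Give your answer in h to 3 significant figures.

9.74 h

n(Fe) = 6.52 / 55.85 = 0.1167 mol
Fe²⁺ + 2e⁻ → Fe, so n(e⁻) = 2 × 0.1167 = 0.2334 mol
Q = 0.2334 × 96500 / 0.873 = 25800 C
t = Q / I = 25800 / 0.736 = 35050 s = 9.74 h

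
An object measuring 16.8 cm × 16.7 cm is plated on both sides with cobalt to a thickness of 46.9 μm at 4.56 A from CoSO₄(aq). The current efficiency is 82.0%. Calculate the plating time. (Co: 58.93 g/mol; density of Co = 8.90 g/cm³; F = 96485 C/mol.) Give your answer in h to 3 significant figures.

5.70 h

Plated area = 2 × 16.8 × 16.7 = 561.1 cm²
Volume = 561.1 × 46.9×10⁻⁴ cm = 2.632 cm³
m(Co) = 2.632 × 8.90 = 23.42 g
n(Co) = 23.42 / 58.93 = 0.3974 mol; n(e⁻) = 2 × 0.3974 = 0.7948 mol
Q = 0.7948 × 96485 / 0.820 = 93520 C
t = 93520 / 4.56 = 20510 s = 5.70 h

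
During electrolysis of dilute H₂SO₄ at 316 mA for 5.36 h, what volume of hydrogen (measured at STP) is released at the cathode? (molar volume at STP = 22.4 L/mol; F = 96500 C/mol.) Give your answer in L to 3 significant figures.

Charge passed = 0.316 × 19296 = 6098 C
n(e⁻) = 6098 / 96500 = 0.06319 mol
2H⁺ + 2e⁻ → H₂, so n(H₂) = 0.06319 / 2 = 0.03160 mol
V = 0.03160 × 22.4 = 0.7078 L

0.708 L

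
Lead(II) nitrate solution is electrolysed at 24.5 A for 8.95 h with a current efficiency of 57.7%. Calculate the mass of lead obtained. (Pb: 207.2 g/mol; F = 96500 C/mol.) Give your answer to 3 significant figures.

Q = 24.5 × 32220 = 7.894×10^5 C
n(e⁻) = 7.894×10^5 / 96500 = 8.180 mol
Pb²⁺ + 2e⁻ → Pb, so theoretical m(Pb) = 4.090 × 207.2 = 847.4 g
Actual mass = 57.7% × 847.4 = 489 g

489 g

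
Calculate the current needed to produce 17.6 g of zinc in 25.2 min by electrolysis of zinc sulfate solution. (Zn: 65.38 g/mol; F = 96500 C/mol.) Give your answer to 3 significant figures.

34.4 A

n(Zn) = 17.6 / 65.38 = 0.2692 mol
Zn²⁺ + 2e⁻ → Zn, so n(e⁻) = 2 × 0.2692 = 0.5384 mol
Q = 0.5384 × 96500 = 51960 C
I = Q / t = 51960 / 1512 s = 34.4 A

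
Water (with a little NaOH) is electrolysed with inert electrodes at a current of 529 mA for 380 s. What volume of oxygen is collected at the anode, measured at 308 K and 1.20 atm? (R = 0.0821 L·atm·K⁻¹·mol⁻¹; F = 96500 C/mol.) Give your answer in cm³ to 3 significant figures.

Charge passed = 0.529 × 380 = 201.0 C
n(e⁻) = Q/F = 201.0/96500 = 0.002083 mol
2H₂O → O₂ + 4H⁺ + 4e⁻, so n(O₂) = 0.002083 / 4 = 5.208×10^-4 mol
V = nRT/P = 5.208×10^-4 × 0.0821 × 308 / 1.20 = 0.01097 L
= 11.0 cm³

11.0 cm³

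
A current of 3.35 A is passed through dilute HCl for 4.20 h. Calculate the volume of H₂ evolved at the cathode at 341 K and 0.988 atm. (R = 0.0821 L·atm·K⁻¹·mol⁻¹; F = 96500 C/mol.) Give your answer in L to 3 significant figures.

Q = It = 3.35 × 15120 = 50650 C
n(e⁻) = Q/F = 50650/96500 = 0.5249 mol
2H⁺ + 2e⁻ → H₂, so n(H₂) = 0.5249 / 2 = 0.2625 mol
V = nRT/P = 0.2625 × 0.0821 × 341 / 0.988 = 7.438 L

7.44 L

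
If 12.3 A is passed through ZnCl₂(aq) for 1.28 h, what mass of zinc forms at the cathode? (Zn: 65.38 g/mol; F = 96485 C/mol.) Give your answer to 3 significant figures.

Q = It = 12.3 × 4608 = 56680 C
Moles of electrons = 56680 / 96485 = 0.5874 mol
Zn²⁺ + 2e⁻ → Zn, so n(Zn) = 0.5874 / 2 = 0.2937 mol
m = 0.2937 × 65.38 = 19.2 g

19.2 g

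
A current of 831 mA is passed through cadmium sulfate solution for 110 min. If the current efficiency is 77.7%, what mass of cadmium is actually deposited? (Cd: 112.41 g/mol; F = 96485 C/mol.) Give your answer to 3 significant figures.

Q = 0.831 × 6600 = 5485 C
n(e⁻) = 5485 / 96485 = 0.05685 mol
Cd²⁺ + 2e⁻ → Cd, so theoretical m(Cd) = 0.02843 × 112.41 = 3.196 g
Actual mass = 77.7% × 3.196 = 2.48 g

2.48 g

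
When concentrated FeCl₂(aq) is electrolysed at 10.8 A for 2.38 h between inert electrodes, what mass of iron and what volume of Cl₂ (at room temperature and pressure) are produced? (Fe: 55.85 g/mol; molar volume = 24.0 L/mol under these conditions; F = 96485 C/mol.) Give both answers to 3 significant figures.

Q = 10.8 × 8568 = 92530 C; n(e⁻) = 92530 / 96485 = 0.9590 mol
Cathode: Fe²⁺ + 2e⁻ → Fe → n(Fe) = 0.9590/2 = 0.4795 mol → 26.8 g
Anode: 2Cl⁻ → Cl₂ + 2e⁻ → n(Cl₂) = 0.9590/2 = 0.4795 mol → 11.5 L

26.8 g Fe; 11.5 L Cl₂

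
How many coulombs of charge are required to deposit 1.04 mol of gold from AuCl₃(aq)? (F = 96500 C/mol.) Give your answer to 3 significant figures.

3.01×10^5 C

Au³⁺ + 3e⁻ → Au, so n(e⁻) = 3 × 1.04 = 3.120 mol
Q = 3.120 × 96500 = 3.011×10^5 C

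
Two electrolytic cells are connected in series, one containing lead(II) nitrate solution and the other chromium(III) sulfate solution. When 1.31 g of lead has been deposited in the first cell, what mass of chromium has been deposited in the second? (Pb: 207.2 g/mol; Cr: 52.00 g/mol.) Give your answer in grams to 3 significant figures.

0.219 g

n(Pb) = 1.31 / 207.2 = 0.006322 mol
Pb²⁺ + 2e⁻ → Pb, so n(e⁻) = 2 × 0.006322 = 0.01264 mol
The cells are in series, so the same charge (and hence the same n(e⁻) = 0.01264 mol) passes through both.
Cr³⁺ + 3e⁻ → Cr, so n(Cr) = 0.01264 / 3 = 0.004213 mol
m(Cr) = 0.004213 × 52.00 = 0.219 g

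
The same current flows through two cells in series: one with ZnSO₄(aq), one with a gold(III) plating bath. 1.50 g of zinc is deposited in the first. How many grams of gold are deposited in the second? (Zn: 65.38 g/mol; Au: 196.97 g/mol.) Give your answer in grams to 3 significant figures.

n(Zn) = 1.50 / 65.38 = 0.02294 mol
Zn²⁺ + 2e⁻ → Zn, so n(e⁻) = 2 × 0.02294 = 0.04588 mol
In series, the same 0.04588 mol of electrons flows through the second cell.
Au³⁺ + 3e⁻ → Au, so n(Au) = 0.04588 / 3 = 0.01529 mol
m(Au) = 0.01529 × 196.97 = 3.01 g

3.01 g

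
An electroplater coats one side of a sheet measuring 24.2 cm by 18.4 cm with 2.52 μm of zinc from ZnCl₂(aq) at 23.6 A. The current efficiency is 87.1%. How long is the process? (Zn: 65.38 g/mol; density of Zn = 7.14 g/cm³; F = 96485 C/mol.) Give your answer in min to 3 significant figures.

1.92 min

Plated area = 24.2 × 18.4 = 445.3 cm²
Volume = 445.3 × 2.52×10⁻⁴ cm = 0.1122 cm³
m(Zn) = 0.1122 × 7.14 = 0.8011 g
n(Zn) = 0.8011 / 65.38 = 0.01225 mol; n(e⁻) = 2 × 0.01225 = 0.02450 mol
Q = 0.02450 × 96485 / 0.871 = 2714 C
t = 2714 / 23.6 = 115.0 s = 1.92 min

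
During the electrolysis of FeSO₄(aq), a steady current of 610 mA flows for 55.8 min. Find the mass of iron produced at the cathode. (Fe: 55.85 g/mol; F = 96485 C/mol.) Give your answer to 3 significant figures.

0.591 g

Charge passed = 0.610 × 3348 = 2042 C
Moles of electrons = 2042 / 96485 = 0.02116 mol
Fe²⁺ + 2e⁻ → Fe, so n(Fe) = 0.02116 / 2 = 0.01058 mol
m = 0.01058 × 55.85 = 0.591 g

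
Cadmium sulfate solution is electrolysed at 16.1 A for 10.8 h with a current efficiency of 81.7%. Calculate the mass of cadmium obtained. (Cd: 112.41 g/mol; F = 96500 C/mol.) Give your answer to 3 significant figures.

Q = 16.1 × 38880 = 6.260×10^5 C
n(e⁻) = 6.260×10^5 / 96500 = 6.487 mol
Cd²⁺ + 2e⁻ → Cd, so theoretical m(Cd) = 3.244 × 112.41 = 364.7 g
Actual mass = 81.7% × 364.7 = 298 g

298 g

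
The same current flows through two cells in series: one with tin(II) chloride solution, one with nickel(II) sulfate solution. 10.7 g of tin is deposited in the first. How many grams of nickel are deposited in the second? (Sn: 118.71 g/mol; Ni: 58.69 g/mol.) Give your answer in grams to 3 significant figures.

n(Sn) = 10.7 / 118.71 = 0.09014 mol
Sn²⁺ + 2e⁻ → Sn, so n(e⁻) = 2 × 0.09014 = 0.1803 mol
Since the cells are in series, n(e⁻) in the Ni cell is also 0.1803 mol.
Ni²⁺ + 2e⁻ → Ni, so n(Ni) = 0.1803 / 2 = 0.09015 mol
m(Ni) = 0.09015 × 58.69 = 5.29 g

5.29 g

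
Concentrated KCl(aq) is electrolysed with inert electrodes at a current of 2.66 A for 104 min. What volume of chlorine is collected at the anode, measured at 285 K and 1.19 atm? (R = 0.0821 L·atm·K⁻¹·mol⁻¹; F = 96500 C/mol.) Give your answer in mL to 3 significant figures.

Charge passed = 2.66 × 6240 = 16600 C
n(e⁻) = 16600 / 96500 = 0.1720 mol
2Cl⁻ → Cl₂ + 2e⁻, so n(Cl₂) = 0.1720 / 2 = 0.08600 mol
V = nRT/P = 0.08600 × 0.0821 × 285 / 1.19 = 1.691 L
= 1690 mL

1690 mL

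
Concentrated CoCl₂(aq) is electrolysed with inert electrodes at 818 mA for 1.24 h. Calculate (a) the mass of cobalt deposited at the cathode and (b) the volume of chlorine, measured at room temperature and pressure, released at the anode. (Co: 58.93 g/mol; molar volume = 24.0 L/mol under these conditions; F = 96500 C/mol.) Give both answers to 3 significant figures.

1.11 g Co; 0.454 L Cl₂

Q = 0.818 × 4464 = 3652 C; n(e⁻) = 3652 / 96500 = 0.03784 mol
Cathode: Co²⁺ + 2e⁻ → Co → n(Co) = 0.03784/2 = 0.01892 mol → 1.11 g
Anode: 2Cl⁻ → Cl₂ + 2e⁻ → n(Cl₂) = 0.03784/2 = 0.01892 mol → 0.454 L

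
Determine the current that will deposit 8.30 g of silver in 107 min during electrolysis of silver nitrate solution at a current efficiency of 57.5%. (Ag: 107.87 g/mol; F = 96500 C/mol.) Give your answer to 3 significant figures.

n(Ag) = 8.30 / 107.87 = 0.07694 mol
Ag⁺ + e⁻ → Ag, so n(e⁻) = 0.07694 mol
Q = 0.07694 × 96500 / 0.575 = 12910 C
I = Q / t = 12910 / 6420 s = 2.01 A

2.01 A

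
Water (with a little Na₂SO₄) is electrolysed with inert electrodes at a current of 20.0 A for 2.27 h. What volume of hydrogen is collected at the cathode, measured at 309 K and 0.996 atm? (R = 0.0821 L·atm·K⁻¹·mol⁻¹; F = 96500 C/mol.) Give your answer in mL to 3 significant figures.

21600 mL

Charge passed = 20.0 × 8172 = 1.634×10^5 C
Moles of electrons = 1.634×10^5 / 96500 = 1.693 mol
2H⁺ + 2e⁻ → H₂, so n(H₂) = 1.693 / 2 = 0.8465 mol
V = nRT/P = 0.8465 × 0.0821 × 309 / 0.996 = 21.56 L
= 21600 mL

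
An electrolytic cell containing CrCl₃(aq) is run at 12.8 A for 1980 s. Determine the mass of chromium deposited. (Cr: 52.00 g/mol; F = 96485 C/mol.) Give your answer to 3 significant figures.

4.55 g

Charge passed = 12.8 × 1980 = 25340 C
n(e⁻) = Q/F = 25340/96485 = 0.2626 mol
Cr³⁺ + 3e⁻ → Cr, so n(Cr) = 0.2626 / 3 = 0.08753 mol
m = 0.08753 × 52.00 = 4.55 g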